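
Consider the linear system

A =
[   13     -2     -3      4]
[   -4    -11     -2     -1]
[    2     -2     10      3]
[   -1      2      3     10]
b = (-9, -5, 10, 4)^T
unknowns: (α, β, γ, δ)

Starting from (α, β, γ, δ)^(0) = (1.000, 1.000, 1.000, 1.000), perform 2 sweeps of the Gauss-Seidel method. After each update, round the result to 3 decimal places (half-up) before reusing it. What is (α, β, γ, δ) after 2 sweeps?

(-0.417, 0.443, 1.176, -0.083)

Iteration 1:
  α = (-9 - (-2)·1.000 - (-3)·1.000 - (4)·1.000) / (13) = -0.615
  β = (-5 - (-4)·-0.615 - (-2)·1.000 - (-1)·1.000) / (-11) = 0.405
  γ = (10 - (2)·-0.615 - (-2)·0.405 - (3)·1.000) / (10) = 0.904
  δ = (4 - (-1)·-0.615 - (2)·0.405 - (3)·0.904) / (10) = -0.014
Iteration 2:
  α = (-9 - (-2)·0.405 - (-3)·0.904 - (4)·-0.014) / (13) = -0.417
  β = (-5 - (-4)·-0.417 - (-2)·0.904 - (-1)·-0.014) / (-11) = 0.443
  γ = (10 - (2)·-0.417 - (-2)·0.443 - (3)·-0.014) / (10) = 1.176
  δ = (4 - (-1)·-0.417 - (2)·0.443 - (3)·1.176) / (10) = -0.083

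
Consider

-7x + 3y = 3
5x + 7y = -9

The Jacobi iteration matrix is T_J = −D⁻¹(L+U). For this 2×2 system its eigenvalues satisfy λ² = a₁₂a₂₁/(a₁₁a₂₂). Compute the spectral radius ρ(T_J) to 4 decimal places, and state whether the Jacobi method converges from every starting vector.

0.5533

a₁₂a₂₁/(a₁₁a₂₂) = (3)·(5) / ((-7)·(7)) = -0.306122
ρ = √|-0.306122| = √0.306122 = 0.5533
ρ < 1, so Jacobi converges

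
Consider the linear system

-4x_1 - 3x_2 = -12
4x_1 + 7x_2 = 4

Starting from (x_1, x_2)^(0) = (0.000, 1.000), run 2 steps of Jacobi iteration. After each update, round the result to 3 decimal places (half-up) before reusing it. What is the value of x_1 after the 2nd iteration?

Iteration 1:
  x_1 = (-12 - (-3)·1.000) / (-4) = 2.250
  x_2 = (4 - (4)·0.000) / (7) = 0.571
Iteration 2:
  x_1 = (-12 - (-3)·0.571) / (-4) = 2.572
  x_2 = (4 - (4)·2.250) / (7) = -0.714

2.572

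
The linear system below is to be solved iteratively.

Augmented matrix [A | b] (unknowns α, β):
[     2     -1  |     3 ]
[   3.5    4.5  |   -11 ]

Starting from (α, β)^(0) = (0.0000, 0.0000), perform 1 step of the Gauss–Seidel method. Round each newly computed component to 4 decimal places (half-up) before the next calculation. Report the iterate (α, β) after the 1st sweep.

Iteration 1:
  α = (3 - (-1)·0.0000) / (2) = 1.5000
  β = (-11 - (3.5)·1.5000) / (4.5) = -3.6111

(1.5000, -3.6111)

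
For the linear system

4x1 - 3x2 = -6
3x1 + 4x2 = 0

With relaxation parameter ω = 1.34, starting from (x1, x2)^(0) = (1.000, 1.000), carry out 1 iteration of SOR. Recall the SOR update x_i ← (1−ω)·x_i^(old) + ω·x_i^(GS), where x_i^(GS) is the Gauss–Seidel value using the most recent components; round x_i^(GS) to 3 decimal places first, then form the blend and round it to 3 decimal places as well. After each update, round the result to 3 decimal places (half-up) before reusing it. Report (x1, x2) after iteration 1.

(-1.345, 1.012)

Iteration 1:
  x1: GS value = (-6 - (-3)·1.000) / (4) = -0.750;  x1 ← (1−ω)·1.000 + ω·-0.750 = -1.345
  x2: GS value = (0 - (3)·-1.345) / (4) = 1.009;  x2 ← (1−ω)·1.000 + ω·1.009 = 1.012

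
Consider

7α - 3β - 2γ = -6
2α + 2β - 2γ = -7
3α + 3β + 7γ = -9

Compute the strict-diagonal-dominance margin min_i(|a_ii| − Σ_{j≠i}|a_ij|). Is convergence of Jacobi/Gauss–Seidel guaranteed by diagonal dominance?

row 1: |7| − (3+2) = 2
row 2: |2| − (2+2) = -2
row 3: |7| − (3+3) = 1
minimum over rows = -2 → not strictly diagonally dominant

-2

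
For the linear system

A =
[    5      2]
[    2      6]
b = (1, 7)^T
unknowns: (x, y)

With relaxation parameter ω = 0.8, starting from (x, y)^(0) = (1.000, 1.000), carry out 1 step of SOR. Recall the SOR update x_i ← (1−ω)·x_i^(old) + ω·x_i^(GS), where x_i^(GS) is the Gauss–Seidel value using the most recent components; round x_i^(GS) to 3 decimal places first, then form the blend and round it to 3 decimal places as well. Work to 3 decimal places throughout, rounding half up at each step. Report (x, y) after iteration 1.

(0.040, 1.122)

Iteration 1:
  x: GS value = (1 - (2)·1.000) / (5) = -0.200;  x ← (1−ω)·1.000 + ω·-0.200 = 0.040
  y: GS value = (7 - (2)·0.040) / (6) = 1.153;  y ← (1−ω)·1.000 + ω·1.153 = 1.122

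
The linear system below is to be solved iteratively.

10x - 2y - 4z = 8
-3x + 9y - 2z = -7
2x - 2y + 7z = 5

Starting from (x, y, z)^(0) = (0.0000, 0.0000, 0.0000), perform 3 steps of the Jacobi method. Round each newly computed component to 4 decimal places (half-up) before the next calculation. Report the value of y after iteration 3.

Iteration 1:
  x = (8 - (-2)·0.0000 - (-4)·0.0000) / (10) = 0.8000
  y = (-7 - (-3)·0.0000 - (-2)·0.0000) / (9) = -0.7778
  z = (5 - (2)·0.0000 - (-2)·0.0000) / (7) = 0.7143
Iteration 2:
  x = (8 - (-2)·-0.7778 - (-4)·0.7143) / (10) = 0.9302
  y = (-7 - (-3)·0.8000 - (-2)·0.7143) / (9) = -0.3524
  z = (5 - (2)·0.8000 - (-2)·-0.7778) / (7) = 0.2635
Iteration 3:
  x = (8 - (-2)·-0.3524 - (-4)·0.2635) / (10) = 0.8349
  y = (-7 - (-3)·0.9302 - (-2)·0.2635) / (9) = -0.4092
  z = (5 - (2)·0.9302 - (-2)·-0.3524) / (7) = 0.3478

-0.4092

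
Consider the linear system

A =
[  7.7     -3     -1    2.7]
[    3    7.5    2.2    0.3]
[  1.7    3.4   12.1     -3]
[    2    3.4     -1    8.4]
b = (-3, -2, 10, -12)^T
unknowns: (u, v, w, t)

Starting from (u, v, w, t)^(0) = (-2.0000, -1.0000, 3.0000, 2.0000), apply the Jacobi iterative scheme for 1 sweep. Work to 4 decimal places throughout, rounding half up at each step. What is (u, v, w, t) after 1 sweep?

(-1.0909, -0.4267, 1.8843, -0.1905)

Iteration 1:
  u = (-3 - (-3)·-1.0000 - (-1)·3.0000 - (2.7)·2.0000) / (7.7) = -1.0909
  v = (-2 - (3)·-2.0000 - (2.2)·3.0000 - (0.3)·2.0000) / (7.5) = -0.4267
  w = (10 - (1.7)·-2.0000 - (3.4)·-1.0000 - (-3)·2.0000) / (12.1) = 1.8843
  t = (-12 - (2)·-2.0000 - (3.4)·-1.0000 - (-1)·3.0000) / (8.4) = -0.1905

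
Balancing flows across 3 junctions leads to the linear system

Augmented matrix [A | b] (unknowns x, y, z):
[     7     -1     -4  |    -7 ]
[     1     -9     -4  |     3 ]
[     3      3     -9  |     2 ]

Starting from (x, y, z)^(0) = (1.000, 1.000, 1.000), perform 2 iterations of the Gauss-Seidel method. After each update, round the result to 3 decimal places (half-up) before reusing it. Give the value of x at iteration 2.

Iteration 1:
  x = (-7 - (-1)·1.000 - (-4)·1.000) / (7) = -0.286
  y = (3 - (1)·-0.286 - (-4)·1.000) / (-9) = -0.810
  z = (2 - (3)·-0.286 - (3)·-0.810) / (-9) = -0.588
Iteration 2:
  x = (-7 - (-1)·-0.810 - (-4)·-0.588) / (7) = -1.452
  y = (3 - (1)·-1.452 - (-4)·-0.588) / (-9) = -0.233
  z = (2 - (3)·-1.452 - (3)·-0.233) / (-9) = -0.784

-1.452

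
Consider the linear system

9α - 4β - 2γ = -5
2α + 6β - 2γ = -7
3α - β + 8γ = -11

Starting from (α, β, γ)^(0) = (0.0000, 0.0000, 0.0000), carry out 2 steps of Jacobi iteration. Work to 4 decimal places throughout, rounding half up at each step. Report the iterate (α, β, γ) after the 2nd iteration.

(-1.3796, -1.4398, -1.3125)

Iteration 1:
  α = (-5 - (-4)·0.0000 - (-2)·0.0000) / (9) = -0.5556
  β = (-7 - (2)·0.0000 - (-2)·0.0000) / (6) = -1.1667
  γ = (-11 - (3)·0.0000 - (-1)·0.0000) / (8) = -1.3750
Iteration 2:
  α = (-5 - (-4)·-1.1667 - (-2)·-1.3750) / (9) = -1.3796
  β = (-7 - (2)·-0.5556 - (-2)·-1.3750) / (6) = -1.4398
  γ = (-11 - (3)·-0.5556 - (-1)·-1.1667) / (8) = -1.3125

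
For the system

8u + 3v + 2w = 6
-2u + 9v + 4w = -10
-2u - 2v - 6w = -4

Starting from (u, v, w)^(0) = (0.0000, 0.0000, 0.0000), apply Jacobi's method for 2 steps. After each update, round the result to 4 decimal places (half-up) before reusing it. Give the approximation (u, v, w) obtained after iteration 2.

Iteration 1:
  u = (6 - (3)·0.0000 - (2)·0.0000) / (8) = 0.7500
  v = (-10 - (-2)·0.0000 - (4)·0.0000) / (9) = -1.1111
  w = (-4 - (-2)·0.0000 - (-2)·0.0000) / (-6) = 0.6667
Iteration 2:
  u = (6 - (3)·-1.1111 - (2)·0.6667) / (8) = 1.0000
  v = (-10 - (-2)·0.7500 - (4)·0.6667) / (9) = -1.2408
  w = (-4 - (-2)·0.7500 - (-2)·-1.1111) / (-6) = 0.7870

(1.0000, -1.2408, 0.7870)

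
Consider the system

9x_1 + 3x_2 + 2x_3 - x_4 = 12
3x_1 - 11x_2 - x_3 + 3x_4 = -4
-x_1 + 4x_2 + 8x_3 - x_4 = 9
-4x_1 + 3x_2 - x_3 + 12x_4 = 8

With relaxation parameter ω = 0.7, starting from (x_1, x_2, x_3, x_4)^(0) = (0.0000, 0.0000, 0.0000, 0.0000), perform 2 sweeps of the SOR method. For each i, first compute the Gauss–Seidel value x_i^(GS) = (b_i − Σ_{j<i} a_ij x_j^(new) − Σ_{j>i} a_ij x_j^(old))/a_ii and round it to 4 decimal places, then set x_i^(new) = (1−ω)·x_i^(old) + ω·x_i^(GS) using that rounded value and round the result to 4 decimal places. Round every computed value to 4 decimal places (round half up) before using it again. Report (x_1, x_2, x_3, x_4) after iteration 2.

Iteration 1:
  x_1: GS value = (12 - (3)·0.0000 - (2)·0.0000 - (-1)·0.0000) / (9) = 1.3333;  x_1 ← (1−ω)·0.0000 + ω·1.3333 = 0.9333
  x_2: GS value = (-4 - (3)·0.9333 - (-1)·0.0000 - (3)·0.0000) / (-11) = 0.6182;  x_2 ← (1−ω)·0.0000 + ω·0.6182 = 0.4327
  x_3: GS value = (9 - (-1)·0.9333 - (4)·0.4327 - (-1)·0.0000) / (8) = 1.0253;  x_3 ← (1−ω)·0.0000 + ω·1.0253 = 0.7177
  x_4: GS value = (8 - (-4)·0.9333 - (3)·0.4327 - (-1)·0.7177) / (12) = 0.9294;  x_4 ← (1−ω)·0.0000 + ω·0.9294 = 0.6506
Iteration 2:
  x_1: GS value = (12 - (3)·0.4327 - (2)·0.7177 - (-1)·0.6506) / (9) = 1.1019;  x_1 ← (1−ω)·0.9333 + ω·1.1019 = 1.0513
  x_2: GS value = (-4 - (3)·1.0513 - (-1)·0.7177 - (3)·0.6506) / (-11) = 0.7625;  x_2 ← (1−ω)·0.4327 + ω·0.7625 = 0.6636
  x_3: GS value = (9 - (-1)·1.0513 - (4)·0.6636 - (-1)·0.6506) / (8) = 1.0059;  x_3 ← (1−ω)·0.7177 + ω·1.0059 = 0.9194
  x_4: GS value = (8 - (-4)·1.0513 - (3)·0.6636 - (-1)·0.9194) / (12) = 0.9278;  x_4 ← (1−ω)·0.6506 + ω·0.9278 = 0.8446

(1.0513, 0.6636, 0.9194, 0.8446)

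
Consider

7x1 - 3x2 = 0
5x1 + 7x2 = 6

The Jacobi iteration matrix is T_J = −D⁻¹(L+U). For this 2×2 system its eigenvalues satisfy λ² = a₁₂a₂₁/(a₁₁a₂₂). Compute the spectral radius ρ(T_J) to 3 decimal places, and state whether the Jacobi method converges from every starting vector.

a₁₂a₂₁/(a₁₁a₂₂) = (-3)·(5) / ((7)·(7)) = -0.306122
ρ = √|-0.306122| = √0.306122 = 0.553
ρ < 1, so Jacobi converges

0.553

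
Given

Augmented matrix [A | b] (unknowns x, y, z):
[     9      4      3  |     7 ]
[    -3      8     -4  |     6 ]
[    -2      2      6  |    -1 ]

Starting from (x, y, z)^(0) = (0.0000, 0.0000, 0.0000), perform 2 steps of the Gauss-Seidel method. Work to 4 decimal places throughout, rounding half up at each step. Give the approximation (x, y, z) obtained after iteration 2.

Iteration 1:
  x = (7 - (4)·0.0000 - (3)·0.0000) / (9) = 0.7778
  y = (6 - (-3)·0.7778 - (-4)·0.0000) / (8) = 1.0417
  z = (-1 - (-2)·0.7778 - (2)·1.0417) / (6) = -0.2546
Iteration 2:
  x = (7 - (4)·1.0417 - (3)·-0.2546) / (9) = 0.3997
  y = (6 - (-3)·0.3997 - (-4)·-0.2546) / (8) = 0.7726
  z = (-1 - (-2)·0.3997 - (2)·0.7726) / (6) = -0.2910

(0.3997, 0.7726, -0.2910)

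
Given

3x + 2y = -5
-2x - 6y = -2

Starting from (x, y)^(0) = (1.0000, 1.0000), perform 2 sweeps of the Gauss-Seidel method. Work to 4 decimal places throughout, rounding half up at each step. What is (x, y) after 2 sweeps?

(-2.4074, 1.1358)

Iteration 1:
  x = (-5 - (2)·1.0000) / (3) = -2.3333
  y = (-2 - (-2)·-2.3333) / (-6) = 1.1111
Iteration 2:
  x = (-5 - (2)·1.1111) / (3) = -2.4074
  y = (-2 - (-2)·-2.4074) / (-6) = 1.1358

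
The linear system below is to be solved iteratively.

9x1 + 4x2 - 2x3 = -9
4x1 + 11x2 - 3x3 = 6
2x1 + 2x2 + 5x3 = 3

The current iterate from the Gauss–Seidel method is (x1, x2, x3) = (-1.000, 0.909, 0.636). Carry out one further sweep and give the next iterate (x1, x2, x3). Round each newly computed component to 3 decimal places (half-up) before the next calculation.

(-1.263, 1.178, 0.634)

One sweep:
  x1 = (-9 - (4)·0.909 - (-2)·0.636) / (9) = -1.263
  x2 = (6 - (4)·-1.263 - (-3)·0.636) / (11) = 1.178
  x3 = (3 - (2)·-1.263 - (2)·1.178) / (5) = 0.634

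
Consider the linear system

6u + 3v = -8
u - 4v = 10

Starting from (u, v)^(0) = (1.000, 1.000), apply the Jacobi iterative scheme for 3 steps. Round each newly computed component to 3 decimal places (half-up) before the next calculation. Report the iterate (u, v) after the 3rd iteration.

Iteration 1:
  u = (-8 - (3)·1.000) / (6) = -1.833
  v = (10 - (1)·1.000) / (-4) = -2.250
Iteration 2:
  u = (-8 - (3)·-2.250) / (6) = -0.208
  v = (10 - (1)·-1.833) / (-4) = -2.958
Iteration 3:
  u = (-8 - (3)·-2.958) / (6) = 0.146
  v = (10 - (1)·-0.208) / (-4) = -2.552

(0.146, -2.552)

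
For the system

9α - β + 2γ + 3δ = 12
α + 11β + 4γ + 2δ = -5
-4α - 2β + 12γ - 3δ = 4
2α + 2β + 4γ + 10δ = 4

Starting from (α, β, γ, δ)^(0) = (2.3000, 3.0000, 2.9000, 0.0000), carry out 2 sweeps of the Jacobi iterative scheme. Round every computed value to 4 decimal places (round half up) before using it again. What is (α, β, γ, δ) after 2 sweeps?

Iteration 1:
  α = (12 - (-1)·3.0000 - (2)·2.9000 - (3)·0.0000) / (9) = 1.0222
  β = (-5 - (1)·2.3000 - (4)·2.9000 - (2)·0.0000) / (11) = -1.7182
  γ = (4 - (-4)·2.3000 - (-2)·3.0000 - (-3)·0.0000) / (12) = 1.6000
  δ = (4 - (2)·2.3000 - (2)·3.0000 - (4)·2.9000) / (10) = -1.8200
Iteration 2:
  α = (12 - (-1)·-1.7182 - (2)·1.6000 - (3)·-1.8200) / (9) = 1.3935
  β = (-5 - (1)·1.0222 - (4)·1.6000 - (2)·-1.8200) / (11) = -0.7984
  γ = (4 - (-4)·1.0222 - (-2)·-1.7182 - (-3)·-1.8200) / (12) = -0.0673
  δ = (4 - (2)·1.0222 - (2)·-1.7182 - (4)·1.6000) / (10) = -0.1008

(1.3935, -0.7984, -0.0673, -0.1008)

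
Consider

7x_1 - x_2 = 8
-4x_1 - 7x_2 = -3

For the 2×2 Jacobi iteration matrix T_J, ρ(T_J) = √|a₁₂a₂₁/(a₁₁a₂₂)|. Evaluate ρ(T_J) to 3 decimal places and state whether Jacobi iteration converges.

a₁₂a₂₁/(a₁₁a₂₂) = (-1)·(-4) / ((7)·(-7)) = -0.081633
ρ = √|-0.081633| = √0.081633 = 0.286
ρ < 1, so Jacobi converges

0.286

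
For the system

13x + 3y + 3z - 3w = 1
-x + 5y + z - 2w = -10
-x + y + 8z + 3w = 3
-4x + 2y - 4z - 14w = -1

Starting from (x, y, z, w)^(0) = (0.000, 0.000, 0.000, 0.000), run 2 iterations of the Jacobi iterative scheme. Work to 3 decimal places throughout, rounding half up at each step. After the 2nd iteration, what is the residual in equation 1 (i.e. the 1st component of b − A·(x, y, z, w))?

Iteration 1:
  x = (1 - (3)·0.000 - (3)·0.000 - (-3)·0.000) / (13) = 0.077
  y = (-10 - (-1)·0.000 - (1)·0.000 - (-2)·0.000) / (5) = -2.000
  z = (3 - (-1)·0.000 - (1)·0.000 - (3)·0.000) / (8) = 0.375
  w = (-1 - (-4)·0.000 - (2)·0.000 - (-4)·0.000) / (-14) = 0.071
Iteration 2:
  x = (1 - (3)·-2.000 - (3)·0.375 - (-3)·0.071) / (13) = 0.468
  y = (-10 - (-1)·0.077 - (1)·0.375 - (-2)·0.071) / (5) = -2.031
  z = (3 - (-1)·0.077 - (1)·-2.000 - (3)·0.071) / (8) = 0.608
  w = (-1 - (-4)·0.077 - (2)·-2.000 - (-4)·0.375) / (-14) = -0.343
Residual b − A·x = (-1.844, -0.671, 1.664, 2.564)

-1.844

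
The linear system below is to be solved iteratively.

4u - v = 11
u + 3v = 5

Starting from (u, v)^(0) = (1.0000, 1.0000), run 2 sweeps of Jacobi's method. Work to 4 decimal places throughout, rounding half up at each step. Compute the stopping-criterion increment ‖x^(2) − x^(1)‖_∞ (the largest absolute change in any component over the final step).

Iteration 1:
  u = (11 - (-1)·1.0000) / (4) = 3.0000
  v = (5 - (1)·1.0000) / (3) = 1.3333
Iteration 2:
  u = (11 - (-1)·1.3333) / (4) = 3.0833
  v = (5 - (1)·3.0000) / (3) = 0.6667
Change: (0.0833, -0.6666) → max |·| = 0.6666

0.6666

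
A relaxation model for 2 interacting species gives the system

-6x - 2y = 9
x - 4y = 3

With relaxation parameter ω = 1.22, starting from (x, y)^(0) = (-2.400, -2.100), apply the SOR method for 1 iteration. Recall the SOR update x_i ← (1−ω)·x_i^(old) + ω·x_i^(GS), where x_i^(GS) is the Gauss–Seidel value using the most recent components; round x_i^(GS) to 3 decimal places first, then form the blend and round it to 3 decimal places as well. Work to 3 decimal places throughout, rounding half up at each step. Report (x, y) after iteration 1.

(-0.448, -0.590)

Iteration 1:
  x: GS value = (9 - (-2)·-2.100) / (-6) = -0.800;  x ← (1−ω)·-2.400 + ω·-0.800 = -0.448
  y: GS value = (3 - (1)·-0.448) / (-4) = -0.862;  y ← (1−ω)·-2.100 + ω·-0.862 = -0.590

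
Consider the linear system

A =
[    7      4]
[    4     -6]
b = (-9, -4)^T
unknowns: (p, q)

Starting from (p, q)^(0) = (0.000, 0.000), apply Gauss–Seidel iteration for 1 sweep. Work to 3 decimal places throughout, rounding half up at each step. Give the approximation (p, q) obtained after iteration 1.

(-1.286, -0.191)

Iteration 1:
  p = (-9 - (4)·0.000) / (7) = -1.286
  q = (-4 - (4)·-1.286) / (-6) = -0.191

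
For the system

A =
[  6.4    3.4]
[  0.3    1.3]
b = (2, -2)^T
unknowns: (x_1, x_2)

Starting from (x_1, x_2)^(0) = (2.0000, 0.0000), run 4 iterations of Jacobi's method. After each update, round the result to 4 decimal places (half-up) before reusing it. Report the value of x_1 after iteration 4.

1.2984

Iteration 1:
  x_1 = (2 - (3.4)·0.0000) / (6.4) = 0.3125
  x_2 = (-2 - (0.3)·2.0000) / (1.3) = -2.0000
Iteration 2:
  x_1 = (2 - (3.4)·-2.0000) / (6.4) = 1.3750
  x_2 = (-2 - (0.3)·0.3125) / (1.3) = -1.6106
Iteration 3:
  x_1 = (2 - (3.4)·-1.6106) / (6.4) = 1.1681
  x_2 = (-2 - (0.3)·1.3750) / (1.3) = -1.8558
Iteration 4:
  x_1 = (2 - (3.4)·-1.8558) / (6.4) = 1.2984
  x_2 = (-2 - (0.3)·1.1681) / (1.3) = -1.8080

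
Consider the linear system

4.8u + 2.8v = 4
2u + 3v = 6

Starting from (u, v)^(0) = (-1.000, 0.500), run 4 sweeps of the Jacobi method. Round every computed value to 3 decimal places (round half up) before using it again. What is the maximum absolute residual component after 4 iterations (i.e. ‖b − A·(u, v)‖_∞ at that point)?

1.118

Iteration 1:
  u = (4 - (2.8)·0.500) / (4.8) = 0.542
  v = (6 - (2)·-1.000) / (3) = 2.667
Iteration 2:
  u = (4 - (2.8)·2.667) / (4.8) = -0.722
  v = (6 - (2)·0.542) / (3) = 1.639
Iteration 3:
  u = (4 - (2.8)·1.639) / (4.8) = -0.123
  v = (6 - (2)·-0.722) / (3) = 2.481
Iteration 4:
  u = (4 - (2.8)·2.481) / (4.8) = -0.614
  v = (6 - (2)·-0.123) / (3) = 2.082
Residual b − A·x = (1.118, 0.982); ∞-norm = 1.118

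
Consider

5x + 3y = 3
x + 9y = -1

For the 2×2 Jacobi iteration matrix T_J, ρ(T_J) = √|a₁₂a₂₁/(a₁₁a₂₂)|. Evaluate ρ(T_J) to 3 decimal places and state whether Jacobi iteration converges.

a₁₂a₂₁/(a₁₁a₂₂) = (3)·(1) / ((5)·(9)) = 0.066667
ρ = √|0.066667| = √0.066667 = 0.258
ρ < 1, so Jacobi converges

0.258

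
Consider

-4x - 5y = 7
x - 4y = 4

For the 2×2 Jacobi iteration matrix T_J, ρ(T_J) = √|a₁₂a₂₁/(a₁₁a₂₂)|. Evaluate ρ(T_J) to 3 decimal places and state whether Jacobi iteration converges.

0.559

a₁₂a₂₁/(a₁₁a₂₂) = (-5)·(1) / ((-4)·(-4)) = -0.312500
ρ = √|-0.312500| = √0.312500 = 0.559
ρ < 1, so Jacobi converges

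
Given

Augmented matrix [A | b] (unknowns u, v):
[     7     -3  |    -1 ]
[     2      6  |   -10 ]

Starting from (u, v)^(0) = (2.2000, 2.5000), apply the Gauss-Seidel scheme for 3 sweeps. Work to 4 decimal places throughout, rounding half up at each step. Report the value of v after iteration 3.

-1.4281

Iteration 1:
  u = (-1 - (-3)·2.5000) / (7) = 0.9286
  v = (-10 - (2)·0.9286) / (6) = -1.9762
Iteration 2:
  u = (-1 - (-3)·-1.9762) / (7) = -0.9898
  v = (-10 - (2)·-0.9898) / (6) = -1.3367
Iteration 3:
  u = (-1 - (-3)·-1.3367) / (7) = -0.7157
  v = (-10 - (2)·-0.7157) / (6) = -1.4281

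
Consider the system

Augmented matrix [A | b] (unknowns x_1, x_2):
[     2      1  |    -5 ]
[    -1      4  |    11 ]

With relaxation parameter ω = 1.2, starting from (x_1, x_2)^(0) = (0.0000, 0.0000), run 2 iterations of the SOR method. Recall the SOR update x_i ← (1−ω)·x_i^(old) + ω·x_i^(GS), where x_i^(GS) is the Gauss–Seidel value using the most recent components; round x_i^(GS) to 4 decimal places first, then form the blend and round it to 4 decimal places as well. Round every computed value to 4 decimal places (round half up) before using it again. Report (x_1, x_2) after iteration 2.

(-3.8400, 1.6680)

Iteration 1:
  x_1: GS value = (-5 - (1)·0.0000) / (2) = -2.5000;  x_1 ← (1−ω)·0.0000 + ω·-2.5000 = -3.0000
  x_2: GS value = (11 - (-1)·-3.0000) / (4) = 2.0000;  x_2 ← (1−ω)·0.0000 + ω·2.0000 = 2.4000
Iteration 2:
  x_1: GS value = (-5 - (1)·2.4000) / (2) = -3.7000;  x_1 ← (1−ω)·-3.0000 + ω·-3.7000 = -3.8400
  x_2: GS value = (11 - (-1)·-3.8400) / (4) = 1.7900;  x_2 ← (1−ω)·2.4000 + ω·1.7900 = 1.6680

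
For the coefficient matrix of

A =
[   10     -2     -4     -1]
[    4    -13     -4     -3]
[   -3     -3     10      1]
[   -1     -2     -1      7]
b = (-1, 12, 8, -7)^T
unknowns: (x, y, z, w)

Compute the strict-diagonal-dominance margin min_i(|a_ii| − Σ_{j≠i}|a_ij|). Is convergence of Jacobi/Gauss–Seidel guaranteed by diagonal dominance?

row 1: |10| − (2+4+1) = 3
row 2: |-13| − (4+4+3) = 2
row 3: |10| − (3+3+1) = 3
row 4: |7| − (1+2+1) = 3
minimum over rows = 2 → strictly diagonally dominant (convergence guaranteed)

2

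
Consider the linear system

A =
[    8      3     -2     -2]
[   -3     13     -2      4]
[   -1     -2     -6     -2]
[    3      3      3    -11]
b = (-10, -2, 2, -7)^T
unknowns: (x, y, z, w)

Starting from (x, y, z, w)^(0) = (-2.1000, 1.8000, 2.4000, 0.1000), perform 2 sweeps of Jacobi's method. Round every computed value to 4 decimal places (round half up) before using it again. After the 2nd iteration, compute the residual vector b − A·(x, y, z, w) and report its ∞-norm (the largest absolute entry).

Iteration 1:
  x = (-10 - (3)·1.8000 - (-2)·2.4000 - (-2)·0.1000) / (8) = -1.3000
  y = (-2 - (-3)·-2.1000 - (-2)·2.4000 - (4)·0.1000) / (13) = -0.3000
  z = (2 - (-1)·-2.1000 - (-2)·1.8000 - (-2)·0.1000) / (-6) = -0.6167
  w = (-7 - (3)·-2.1000 - (3)·1.8000 - (3)·2.4000) / (-11) = 1.2091
Iteration 2:
  x = (-10 - (3)·-0.3000 - (-2)·-0.6167 - (-2)·1.2091) / (8) = -0.9894
  y = (-2 - (-3)·-1.3000 - (-2)·-0.6167 - (4)·1.2091) / (13) = -0.9208
  z = (2 - (-1)·-1.3000 - (-2)·-0.3000 - (-2)·1.2091) / (-6) = -0.4197
  w = (-7 - (3)·-1.3000 - (3)·-0.3000 - (3)·-0.6167) / (-11) = 0.0318
Residual b − A·x = (-0.0982, 6.0356, -3.2856, 0.3395); ∞-norm = 6.0356

6.0356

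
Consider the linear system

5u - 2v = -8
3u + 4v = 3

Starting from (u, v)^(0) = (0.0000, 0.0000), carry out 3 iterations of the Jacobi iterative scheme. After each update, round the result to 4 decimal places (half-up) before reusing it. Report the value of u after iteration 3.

-0.8200

Iteration 1:
  u = (-8 - (-2)·0.0000) / (5) = -1.6000
  v = (3 - (3)·0.0000) / (4) = 0.7500
Iteration 2:
  u = (-8 - (-2)·0.7500) / (5) = -1.3000
  v = (3 - (3)·-1.6000) / (4) = 1.9500
Iteration 3:
  u = (-8 - (-2)·1.9500) / (5) = -0.8200
  v = (3 - (3)·-1.3000) / (4) = 1.7250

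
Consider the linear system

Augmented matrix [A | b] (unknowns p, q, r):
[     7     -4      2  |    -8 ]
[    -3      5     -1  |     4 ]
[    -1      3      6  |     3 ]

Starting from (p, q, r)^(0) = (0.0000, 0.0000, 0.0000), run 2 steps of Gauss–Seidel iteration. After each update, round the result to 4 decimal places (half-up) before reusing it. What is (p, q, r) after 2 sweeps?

Iteration 1:
  p = (-8 - (-4)·0.0000 - (2)·0.0000) / (7) = -1.1429
  q = (4 - (-3)·-1.1429 - (-1)·0.0000) / (5) = 0.1143
  r = (3 - (-1)·-1.1429 - (3)·0.1143) / (6) = 0.2524
Iteration 2:
  p = (-8 - (-4)·0.1143 - (2)·0.2524) / (7) = -1.1497
  q = (4 - (-3)·-1.1497 - (-1)·0.2524) / (5) = 0.1607
  r = (3 - (-1)·-1.1497 - (3)·0.1607) / (6) = 0.2280

(-1.1497, 0.1607, 0.2280)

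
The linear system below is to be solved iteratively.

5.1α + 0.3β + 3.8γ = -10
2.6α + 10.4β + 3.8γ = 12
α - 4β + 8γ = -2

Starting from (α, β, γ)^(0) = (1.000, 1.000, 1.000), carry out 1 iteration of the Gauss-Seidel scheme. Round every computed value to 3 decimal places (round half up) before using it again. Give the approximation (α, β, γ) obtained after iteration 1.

(-2.765, 1.480, 0.836)

Iteration 1:
  α = (-10 - (0.3)·1.000 - (3.8)·1.000) / (5.1) = -2.765
  β = (12 - (2.6)·-2.765 - (3.8)·1.000) / (10.4) = 1.480
  γ = (-2 - (1)·-2.765 - (-4)·1.480) / (8) = 0.836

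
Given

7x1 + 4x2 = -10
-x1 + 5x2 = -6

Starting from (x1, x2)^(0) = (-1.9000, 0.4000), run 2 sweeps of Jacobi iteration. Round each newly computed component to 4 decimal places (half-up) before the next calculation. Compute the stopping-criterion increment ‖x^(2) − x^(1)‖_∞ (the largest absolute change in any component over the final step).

Iteration 1:
  x1 = (-10 - (4)·0.4000) / (7) = -1.6571
  x2 = (-6 - (-1)·-1.9000) / (5) = -1.5800
Iteration 2:
  x1 = (-10 - (4)·-1.5800) / (7) = -0.5257
  x2 = (-6 - (-1)·-1.6571) / (5) = -1.5314
Change: (1.1314, 0.0486) → max |·| = 1.1314

1.1314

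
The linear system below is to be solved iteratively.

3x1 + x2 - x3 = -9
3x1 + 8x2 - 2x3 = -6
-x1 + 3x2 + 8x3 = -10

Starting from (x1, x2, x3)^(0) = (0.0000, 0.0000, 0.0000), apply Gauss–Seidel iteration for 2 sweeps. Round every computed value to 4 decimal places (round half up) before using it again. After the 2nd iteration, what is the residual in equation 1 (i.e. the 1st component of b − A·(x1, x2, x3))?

Iteration 1:
  x1 = (-9 - (1)·0.0000 - (-1)·0.0000) / (3) = -3.0000
  x2 = (-6 - (3)·-3.0000 - (-2)·0.0000) / (8) = 0.3750
  x3 = (-10 - (-1)·-3.0000 - (3)·0.3750) / (8) = -1.7656
Iteration 2:
  x1 = (-9 - (1)·0.3750 - (-1)·-1.7656) / (3) = -3.7135
  x2 = (-6 - (3)·-3.7135 - (-2)·-1.7656) / (8) = 0.2012
  x3 = (-10 - (-1)·-3.7135 - (3)·0.2012) / (8) = -1.7896
Residual b − A·x = (0.1497, -0.0483, -0.0003)

0.1497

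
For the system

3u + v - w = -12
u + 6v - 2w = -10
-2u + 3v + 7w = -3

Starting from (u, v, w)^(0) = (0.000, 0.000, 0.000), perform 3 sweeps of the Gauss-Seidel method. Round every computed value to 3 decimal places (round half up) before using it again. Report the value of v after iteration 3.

-1.353

Iteration 1:
  u = (-12 - (1)·0.000 - (-1)·0.000) / (3) = -4.000
  v = (-10 - (1)·-4.000 - (-2)·0.000) / (6) = -1.000
  w = (-3 - (-2)·-4.000 - (3)·-1.000) / (7) = -1.143
Iteration 2:
  u = (-12 - (1)·-1.000 - (-1)·-1.143) / (3) = -4.048
  v = (-10 - (1)·-4.048 - (-2)·-1.143) / (6) = -1.373
  w = (-3 - (-2)·-4.048 - (3)·-1.373) / (7) = -0.997
Iteration 3:
  u = (-12 - (1)·-1.373 - (-1)·-0.997) / (3) = -3.875
  v = (-10 - (1)·-3.875 - (-2)·-0.997) / (6) = -1.353
  w = (-3 - (-2)·-3.875 - (3)·-1.353) / (7) = -0.956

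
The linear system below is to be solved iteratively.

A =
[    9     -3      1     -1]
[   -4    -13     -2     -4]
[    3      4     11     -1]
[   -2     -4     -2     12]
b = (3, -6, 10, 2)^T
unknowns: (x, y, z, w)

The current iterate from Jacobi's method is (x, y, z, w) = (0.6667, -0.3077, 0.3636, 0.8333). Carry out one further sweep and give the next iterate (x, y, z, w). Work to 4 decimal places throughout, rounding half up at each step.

(0.2830, -0.0559, 0.9149, 0.2358)

One sweep:
  x = (3 - (-3)·-0.3077 - (1)·0.3636 - (-1)·0.8333) / (9) = 0.2830
  y = (-6 - (-4)·0.6667 - (-2)·0.3636 - (-4)·0.8333) / (-13) = -0.0559
  z = (10 - (3)·0.6667 - (4)·-0.3077 - (-1)·0.8333) / (11) = 0.9149
  w = (2 - (-2)·0.6667 - (-4)·-0.3077 - (-2)·0.3636) / (12) = 0.2358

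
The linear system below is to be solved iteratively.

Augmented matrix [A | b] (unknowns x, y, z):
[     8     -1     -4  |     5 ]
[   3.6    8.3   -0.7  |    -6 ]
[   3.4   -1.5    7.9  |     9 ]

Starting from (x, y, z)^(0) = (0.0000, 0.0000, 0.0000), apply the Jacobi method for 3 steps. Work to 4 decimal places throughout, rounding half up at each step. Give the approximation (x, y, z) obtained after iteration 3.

Iteration 1:
  x = (5 - (-1)·0.0000 - (-4)·0.0000) / (8) = 0.6250
  y = (-6 - (3.6)·0.0000 - (-0.7)·0.0000) / (8.3) = -0.7229
  z = (9 - (3.4)·0.0000 - (-1.5)·0.0000) / (7.9) = 1.1392
Iteration 2:
  x = (5 - (-1)·-0.7229 - (-4)·1.1392) / (8) = 1.1042
  y = (-6 - (3.6)·0.6250 - (-0.7)·1.1392) / (8.3) = -0.8979
  z = (9 - (3.4)·0.6250 - (-1.5)·-0.7229) / (7.9) = 0.7330
Iteration 3:
  x = (5 - (-1)·-0.8979 - (-4)·0.7330) / (8) = 0.8793
  y = (-6 - (3.6)·1.1042 - (-0.7)·0.7330) / (8.3) = -1.1400
  z = (9 - (3.4)·1.1042 - (-1.5)·-0.8979) / (7.9) = 0.4935

(0.8793, -1.1400, 0.4935)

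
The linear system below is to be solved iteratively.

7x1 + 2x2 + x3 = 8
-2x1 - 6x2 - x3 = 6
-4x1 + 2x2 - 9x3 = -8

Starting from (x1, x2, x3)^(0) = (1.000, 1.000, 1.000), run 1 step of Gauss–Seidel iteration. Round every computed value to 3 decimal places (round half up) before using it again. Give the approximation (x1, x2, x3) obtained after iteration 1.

Iteration 1:
  x1 = (8 - (2)·1.000 - (1)·1.000) / (7) = 0.714
  x2 = (6 - (-2)·0.714 - (-1)·1.000) / (-6) = -1.405
  x3 = (-8 - (-4)·0.714 - (2)·-1.405) / (-9) = 0.259

(0.714, -1.405, 0.259)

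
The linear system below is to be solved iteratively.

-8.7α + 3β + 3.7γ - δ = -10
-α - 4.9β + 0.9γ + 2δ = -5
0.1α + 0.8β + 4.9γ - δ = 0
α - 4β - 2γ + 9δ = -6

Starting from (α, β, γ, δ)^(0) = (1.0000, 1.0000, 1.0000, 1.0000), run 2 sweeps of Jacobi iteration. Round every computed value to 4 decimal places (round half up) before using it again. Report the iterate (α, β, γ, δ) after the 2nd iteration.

(1.6565, 0.6105, -0.2894, -0.2368)

Iteration 1:
  α = (-10 - (3)·1.0000 - (3.7)·1.0000 - (-1)·1.0000) / (-8.7) = 1.8046
  β = (-5 - (-1)·1.0000 - (0.9)·1.0000 - (2)·1.0000) / (-4.9) = 1.4082
  γ = (0 - (0.1)·1.0000 - (0.8)·1.0000 - (-1)·1.0000) / (4.9) = 0.0204
  δ = (-6 - (1)·1.0000 - (-4)·1.0000 - (-2)·1.0000) / (9) = -0.1111
Iteration 2:
  α = (-10 - (3)·1.4082 - (3.7)·0.0204 - (-1)·-0.1111) / (-8.7) = 1.6565
  β = (-5 - (-1)·1.8046 - (0.9)·0.0204 - (2)·-0.1111) / (-4.9) = 0.6105
  γ = (0 - (0.1)·1.8046 - (0.8)·1.4082 - (-1)·-0.1111) / (4.9) = -0.2894
  δ = (-6 - (1)·1.8046 - (-4)·1.4082 - (-2)·0.0204) / (9) = -0.2368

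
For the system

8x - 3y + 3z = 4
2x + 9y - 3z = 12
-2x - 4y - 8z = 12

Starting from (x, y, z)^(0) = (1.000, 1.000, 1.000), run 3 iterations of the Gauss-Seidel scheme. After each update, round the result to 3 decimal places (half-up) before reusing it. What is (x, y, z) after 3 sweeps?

Iteration 1:
  x = (4 - (-3)·1.000 - (3)·1.000) / (8) = 0.500
  y = (12 - (2)·0.500 - (-3)·1.000) / (9) = 1.556
  z = (12 - (-2)·0.500 - (-4)·1.556) / (-8) = -2.403
Iteration 2:
  x = (4 - (-3)·1.556 - (3)·-2.403) / (8) = 1.985
  y = (12 - (2)·1.985 - (-3)·-2.403) / (9) = 0.091
  z = (12 - (-2)·1.985 - (-4)·0.091) / (-8) = -2.042
Iteration 3:
  x = (4 - (-3)·0.091 - (3)·-2.042) / (8) = 1.300
  y = (12 - (2)·1.300 - (-3)·-2.042) / (9) = 0.364
  z = (12 - (-2)·1.300 - (-4)·0.364) / (-8) = -2.007

(1.300, 0.364, -2.007)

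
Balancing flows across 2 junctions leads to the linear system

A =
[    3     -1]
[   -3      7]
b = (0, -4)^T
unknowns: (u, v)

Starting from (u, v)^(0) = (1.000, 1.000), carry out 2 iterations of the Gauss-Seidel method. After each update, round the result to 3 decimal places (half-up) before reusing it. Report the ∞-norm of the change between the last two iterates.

Iteration 1:
  u = (0 - (-1)·1.000) / (3) = 0.333
  v = (-4 - (-3)·0.333) / (7) = -0.429
Iteration 2:
  u = (0 - (-1)·-0.429) / (3) = -0.143
  v = (-4 - (-3)·-0.143) / (7) = -0.633
Change: (-0.476, -0.204) → max |·| = 0.476

0.476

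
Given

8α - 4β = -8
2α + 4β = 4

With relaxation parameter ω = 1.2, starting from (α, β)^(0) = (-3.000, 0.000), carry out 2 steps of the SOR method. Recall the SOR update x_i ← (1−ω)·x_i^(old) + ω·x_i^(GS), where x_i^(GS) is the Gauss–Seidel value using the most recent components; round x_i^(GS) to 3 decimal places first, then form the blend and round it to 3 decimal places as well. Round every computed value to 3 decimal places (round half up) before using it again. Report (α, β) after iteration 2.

(-0.144, 0.974)

Iteration 1:
  α: GS value = (-8 - (-4)·0.000) / (8) = -1.000;  α ← (1−ω)·-3.000 + ω·-1.000 = -0.600
  β: GS value = (4 - (2)·-0.600) / (4) = 1.300;  β ← (1−ω)·0.000 + ω·1.300 = 1.560
Iteration 2:
  α: GS value = (-8 - (-4)·1.560) / (8) = -0.220;  α ← (1−ω)·-0.600 + ω·-0.220 = -0.144
  β: GS value = (4 - (2)·-0.144) / (4) = 1.072;  β ← (1−ω)·1.560 + ω·1.072 = 0.974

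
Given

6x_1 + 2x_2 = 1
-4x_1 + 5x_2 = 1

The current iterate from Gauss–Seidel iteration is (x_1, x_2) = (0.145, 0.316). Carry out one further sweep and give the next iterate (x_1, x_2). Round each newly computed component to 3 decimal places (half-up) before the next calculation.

(0.061, 0.249)

One sweep:
  x_1 = (1 - (2)·0.316) / (6) = 0.061
  x_2 = (1 - (-4)·0.061) / (5) = 0.249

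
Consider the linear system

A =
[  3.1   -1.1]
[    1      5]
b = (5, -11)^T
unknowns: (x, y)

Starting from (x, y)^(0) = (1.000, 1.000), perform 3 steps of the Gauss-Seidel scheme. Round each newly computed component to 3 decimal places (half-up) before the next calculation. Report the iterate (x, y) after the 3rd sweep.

Iteration 1:
  x = (5 - (-1.1)·1.000) / (3.1) = 1.968
  y = (-11 - (1)·1.968) / (5) = -2.594
Iteration 2:
  x = (5 - (-1.1)·-2.594) / (3.1) = 0.692
  y = (-11 - (1)·0.692) / (5) = -2.338
Iteration 3:
  x = (5 - (-1.1)·-2.338) / (3.1) = 0.783
  y = (-11 - (1)·0.783) / (5) = -2.357

(0.783, -2.357)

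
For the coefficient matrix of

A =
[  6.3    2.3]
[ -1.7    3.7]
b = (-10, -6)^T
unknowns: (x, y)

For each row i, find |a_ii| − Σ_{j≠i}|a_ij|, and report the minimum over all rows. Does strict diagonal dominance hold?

row 1: |6.3| − (2.3) = 4
row 2: |3.7| − (1.7) = 2
minimum over rows = 2 → strictly diagonally dominant (convergence guaranteed)

2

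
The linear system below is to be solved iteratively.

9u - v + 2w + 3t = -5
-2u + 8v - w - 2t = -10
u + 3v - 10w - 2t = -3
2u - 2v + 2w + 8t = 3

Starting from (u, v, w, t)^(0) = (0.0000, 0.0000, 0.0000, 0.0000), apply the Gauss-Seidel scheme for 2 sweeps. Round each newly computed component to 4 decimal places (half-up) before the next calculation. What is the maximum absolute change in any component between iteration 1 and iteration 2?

Iteration 1:
  u = (-5 - (-1)·0.0000 - (2)·0.0000 - (3)·0.0000) / (9) = -0.5556
  v = (-10 - (-2)·-0.5556 - (-1)·0.0000 - (-2)·0.0000) / (8) = -1.3889
  w = (-3 - (1)·-0.5556 - (3)·-1.3889 - (-2)·0.0000) / (-10) = -0.1722
  t = (3 - (2)·-0.5556 - (-2)·-1.3889 - (2)·-0.1722) / (8) = 0.2097
Iteration 2:
  u = (-5 - (-1)·-1.3889 - (2)·-0.1722 - (3)·0.2097) / (9) = -0.7415
  v = (-10 - (-2)·-0.7415 - (-1)·-0.1722 - (-2)·0.2097) / (8) = -1.4045
  w = (-3 - (1)·-0.7415 - (3)·-1.4045 - (-2)·0.2097) / (-10) = -0.2374
  t = (3 - (2)·-0.7415 - (-2)·-1.4045 - (2)·-0.2374) / (8) = 0.2686
Change: (-0.1859, -0.0156, -0.0652, 0.0589) → max |·| = 0.1859

0.1859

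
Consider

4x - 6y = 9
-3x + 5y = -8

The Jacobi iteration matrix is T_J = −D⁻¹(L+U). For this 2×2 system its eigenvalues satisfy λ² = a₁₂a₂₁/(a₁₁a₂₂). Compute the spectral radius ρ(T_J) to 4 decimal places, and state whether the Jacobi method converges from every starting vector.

0.9487

a₁₂a₂₁/(a₁₁a₂₂) = (-6)·(-3) / ((4)·(5)) = 0.900000
ρ = √|0.900000| = √0.900000 = 0.9487
ρ < 1, so Jacobi converges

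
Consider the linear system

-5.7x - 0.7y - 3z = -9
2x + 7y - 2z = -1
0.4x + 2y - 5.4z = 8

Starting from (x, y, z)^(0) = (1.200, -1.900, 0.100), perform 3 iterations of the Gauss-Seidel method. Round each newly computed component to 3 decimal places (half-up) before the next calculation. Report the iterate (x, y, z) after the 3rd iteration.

Iteration 1:
  x = (-9 - (-0.7)·-1.900 - (-3)·0.100) / (-5.7) = 1.760
  y = (-1 - (2)·1.760 - (-2)·0.100) / (7) = -0.617
  z = (8 - (0.4)·1.760 - (2)·-0.617) / (-5.4) = -1.580
Iteration 2:
  x = (-9 - (-0.7)·-0.617 - (-3)·-1.580) / (-5.7) = 2.486
  y = (-1 - (2)·2.486 - (-2)·-1.580) / (7) = -1.305
  z = (8 - (0.4)·2.486 - (2)·-1.305) / (-5.4) = -1.781
Iteration 3:
  x = (-9 - (-0.7)·-1.305 - (-3)·-1.781) / (-5.7) = 2.677
  y = (-1 - (2)·2.677 - (-2)·-1.781) / (7) = -1.417
  z = (8 - (0.4)·2.677 - (2)·-1.417) / (-5.4) = -1.808

(2.677, -1.417, -1.808)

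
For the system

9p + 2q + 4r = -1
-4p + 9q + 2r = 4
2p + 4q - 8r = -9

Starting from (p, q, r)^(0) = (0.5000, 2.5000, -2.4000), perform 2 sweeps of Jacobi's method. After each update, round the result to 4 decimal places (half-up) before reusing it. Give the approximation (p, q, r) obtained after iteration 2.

Iteration 1:
  p = (-1 - (2)·2.5000 - (4)·-2.4000) / (9) = 0.4000
  q = (4 - (-4)·0.5000 - (2)·-2.4000) / (9) = 1.2000
  r = (-9 - (2)·0.5000 - (4)·2.5000) / (-8) = 2.5000
Iteration 2:
  p = (-1 - (2)·1.2000 - (4)·2.5000) / (9) = -1.4889
  q = (4 - (-4)·0.4000 - (2)·2.5000) / (9) = 0.0667
  r = (-9 - (2)·0.4000 - (4)·1.2000) / (-8) = 1.8250

(-1.4889, 0.0667, 1.8250)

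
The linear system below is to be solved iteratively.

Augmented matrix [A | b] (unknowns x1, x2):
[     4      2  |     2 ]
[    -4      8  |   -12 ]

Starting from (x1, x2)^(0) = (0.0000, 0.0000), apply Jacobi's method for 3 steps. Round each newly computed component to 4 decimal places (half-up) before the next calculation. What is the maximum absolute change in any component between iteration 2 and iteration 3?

Iteration 1:
  x1 = (2 - (2)·0.0000) / (4) = 0.5000
  x2 = (-12 - (-4)·0.0000) / (8) = -1.5000
Iteration 2:
  x1 = (2 - (2)·-1.5000) / (4) = 1.2500
  x2 = (-12 - (-4)·0.5000) / (8) = -1.2500
Iteration 3:
  x1 = (2 - (2)·-1.2500) / (4) = 1.1250
  x2 = (-12 - (-4)·1.2500) / (8) = -0.8750
Change: (-0.1250, 0.3750) → max |·| = 0.3750

0.3750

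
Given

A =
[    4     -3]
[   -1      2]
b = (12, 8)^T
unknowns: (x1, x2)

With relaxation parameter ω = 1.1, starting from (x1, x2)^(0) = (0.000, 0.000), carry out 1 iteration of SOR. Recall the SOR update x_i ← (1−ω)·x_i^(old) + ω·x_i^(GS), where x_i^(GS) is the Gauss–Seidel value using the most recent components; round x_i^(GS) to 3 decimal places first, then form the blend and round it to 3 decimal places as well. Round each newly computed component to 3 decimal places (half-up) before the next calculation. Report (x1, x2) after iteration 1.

(3.300, 6.215)

Iteration 1:
  x1: GS value = (12 - (-3)·0.000) / (4) = 3.000;  x1 ← (1−ω)·0.000 + ω·3.000 = 3.300
  x2: GS value = (8 - (-1)·3.300) / (2) = 5.650;  x2 ← (1−ω)·0.000 + ω·5.650 = 6.215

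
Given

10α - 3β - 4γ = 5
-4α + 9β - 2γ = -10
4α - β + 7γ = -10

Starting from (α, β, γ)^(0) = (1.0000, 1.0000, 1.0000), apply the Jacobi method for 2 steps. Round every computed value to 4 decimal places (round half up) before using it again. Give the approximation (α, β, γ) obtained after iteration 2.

Iteration 1:
  α = (5 - (-3)·1.0000 - (-4)·1.0000) / (10) = 1.2000
  β = (-10 - (-4)·1.0000 - (-2)·1.0000) / (9) = -0.4444
  γ = (-10 - (4)·1.0000 - (-1)·1.0000) / (7) = -1.8571
Iteration 2:
  α = (5 - (-3)·-0.4444 - (-4)·-1.8571) / (10) = -0.3762
  β = (-10 - (-4)·1.2000 - (-2)·-1.8571) / (9) = -0.9905
  γ = (-10 - (4)·1.2000 - (-1)·-0.4444) / (7) = -2.1778

(-0.3762, -0.9905, -2.1778)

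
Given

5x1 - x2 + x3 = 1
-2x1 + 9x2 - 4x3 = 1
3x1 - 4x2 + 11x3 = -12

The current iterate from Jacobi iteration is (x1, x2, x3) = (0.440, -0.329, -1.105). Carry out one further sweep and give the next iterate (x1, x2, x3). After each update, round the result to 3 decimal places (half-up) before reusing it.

One sweep:
  x1 = (1 - (-1)·-0.329 - (1)·-1.105) / (5) = 0.355
  x2 = (1 - (-2)·0.440 - (-4)·-1.105) / (9) = -0.282
  x3 = (-12 - (3)·0.440 - (-4)·-0.329) / (11) = -1.331

(0.355, -0.282, -1.331)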